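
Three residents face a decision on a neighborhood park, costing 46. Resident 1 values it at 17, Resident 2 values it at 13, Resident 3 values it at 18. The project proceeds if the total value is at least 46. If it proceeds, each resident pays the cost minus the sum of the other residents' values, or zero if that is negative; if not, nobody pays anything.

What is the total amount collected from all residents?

42

Total value 48 ≥ cost 46, so it is built.
Resident 1: others sum to 31; max(0, 46 - 31) = 15.
Resident 2: others sum to 35; max(0, 46 - 35) = 11.
Resident 3: others sum to 30; max(0, 46 - 30) = 16.
Total collected = 15 + 11 + 16 = 42.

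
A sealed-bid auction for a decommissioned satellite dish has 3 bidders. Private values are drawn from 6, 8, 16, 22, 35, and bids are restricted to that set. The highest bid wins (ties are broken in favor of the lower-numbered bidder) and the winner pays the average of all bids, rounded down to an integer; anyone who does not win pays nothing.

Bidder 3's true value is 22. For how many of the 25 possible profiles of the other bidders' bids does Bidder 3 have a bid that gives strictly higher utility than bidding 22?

Others bid (6, 6): truth gives 11; bid 8 gives 16 > 11. Violating.
Others bid (6, 8): truth gives 10; bid 16 gives 12 > 10. Violating.
Others bid (6, 22): truth gives 0; bid 35 gives 1 > 0. Violating.
Others bid (8, 6): truth gives 10; bid 16 gives 12 > 10. Violating.
Others bid (6, 16): truth gives 8; no alternative beats it.
Others bid (6, 35): truth gives 0; no alternative beats it.
(Checking all 25 profiles: 8 have a profitable deviation, 17 do not.)

8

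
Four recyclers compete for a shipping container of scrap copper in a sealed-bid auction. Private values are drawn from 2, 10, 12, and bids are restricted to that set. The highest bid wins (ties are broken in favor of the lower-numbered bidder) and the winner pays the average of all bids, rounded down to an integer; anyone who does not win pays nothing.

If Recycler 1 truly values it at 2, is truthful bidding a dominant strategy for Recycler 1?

Check each profile of the others' bids and compare truth against every alternative bid.
Others bid (10, 10, 10): truth gives 0, best alternative gives -8.
Others bid (2, 10, 10): truth gives 0, best alternative gives -6.
Others bid (10, 2, 10): truth gives 0, best alternative gives -6.
Others bid (10, 10, 2): truth gives 0, best alternative gives -6.
Others bid (2, 2, 10): truth gives 0, best alternative gives -4.
Others bid (2, 10, 2): truth gives 0, best alternative gives -4.
(Remaining 21 profiles checked similarly; truth is weakly best in each.)
In every case the truthful bid is at least as good as any alternative, so it is a dominant strategy.

Yes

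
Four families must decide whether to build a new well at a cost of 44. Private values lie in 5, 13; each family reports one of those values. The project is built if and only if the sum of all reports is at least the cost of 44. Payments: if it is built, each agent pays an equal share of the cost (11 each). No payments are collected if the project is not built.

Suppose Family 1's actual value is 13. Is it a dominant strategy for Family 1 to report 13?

Yes

Check each profile of the others' reports and compare truth against every alternative report.
Others report (5, 13, 13): truth gives 2, best alternative gives 0.
Others report (13, 5, 13): truth gives 2, best alternative gives 0.
Others report (13, 13, 5): truth gives 2, best alternative gives 0.
Others report (13, 13, 13): truth gives 2, best alternative gives 2.
Others report (5, 5, 5): truth gives 0, best alternative gives 0.
Others report (5, 5, 13): truth gives 0, best alternative gives 0.
(Remaining 2 profiles checked similarly; truth is weakly best in each.)
In every case the truthful report is at least as good as any alternative, so it is a dominant strategy.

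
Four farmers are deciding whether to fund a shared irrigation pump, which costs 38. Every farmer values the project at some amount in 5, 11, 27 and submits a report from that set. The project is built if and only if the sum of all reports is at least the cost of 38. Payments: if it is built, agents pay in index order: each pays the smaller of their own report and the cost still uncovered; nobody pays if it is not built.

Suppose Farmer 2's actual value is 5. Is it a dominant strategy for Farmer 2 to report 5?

Yes

Check each profile of the others' reports and compare truth against every alternative report.
Others report (5, 5, 27): truth gives 0, best alternative gives -6.
Others report (5, 11, 11): truth gives 0, best alternative gives -6.
Others report (5, 11, 27): truth gives 0, best alternative gives -6.
Others report (5, 27, 5): truth gives 0, best alternative gives -6.
Others report (5, 27, 11): truth gives 0, best alternative gives -6.
Others report (5, 27, 27): truth gives 0, best alternative gives -6.
(Remaining 21 profiles checked similarly; truth is weakly best in each.)
In every case the truthful report is at least as good as any alternative, so it is a dominant strategy.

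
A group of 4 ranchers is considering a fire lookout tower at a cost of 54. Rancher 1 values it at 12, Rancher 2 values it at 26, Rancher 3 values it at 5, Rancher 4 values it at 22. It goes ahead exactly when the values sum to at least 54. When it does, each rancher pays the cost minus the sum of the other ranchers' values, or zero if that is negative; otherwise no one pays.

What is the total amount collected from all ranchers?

Total value 65 ≥ cost 54, so it is built.
Rancher 1: others sum to 53; max(0, 54 - 53) = 1.
Rancher 2: others sum to 39; max(0, 54 - 39) = 15.
Rancher 3: others sum to 60; max(0, 54 - 60) = 0.
Rancher 4: others sum to 43; max(0, 54 - 43) = 11.
Total collected = 1 + 15 + 0 + 11 = 27.

27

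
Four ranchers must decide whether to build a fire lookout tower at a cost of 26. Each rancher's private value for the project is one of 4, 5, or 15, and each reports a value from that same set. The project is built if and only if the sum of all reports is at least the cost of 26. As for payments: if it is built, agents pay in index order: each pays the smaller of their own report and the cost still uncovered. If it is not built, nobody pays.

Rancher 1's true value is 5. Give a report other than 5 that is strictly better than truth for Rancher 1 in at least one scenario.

4

Suppose Rancher 2 reports 4, Rancher 3 reports 4 and Rancher 4 reports 15.
Report 5: project built, pays 5, utility 5 - 5 = 0.
Report 4: project built, pays 4, utility 5 - 4 = 1.
So reporting 4 beats truth here (1 > 0).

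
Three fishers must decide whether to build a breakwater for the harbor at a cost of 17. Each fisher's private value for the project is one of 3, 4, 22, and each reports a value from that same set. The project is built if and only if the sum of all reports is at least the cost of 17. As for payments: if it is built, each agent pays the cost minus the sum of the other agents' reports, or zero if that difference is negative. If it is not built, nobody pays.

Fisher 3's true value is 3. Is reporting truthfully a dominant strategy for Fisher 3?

Yes

Check each profile of the others' reports and compare truth against every alternative report.
Others report (3, 22): truth gives 3, best alternative gives 3.
Others report (4, 22): truth gives 3, best alternative gives 3.
Others report (22, 3): truth gives 3, best alternative gives 3.
Others report (22, 4): truth gives 3, best alternative gives 3.
Others report (22, 22): truth gives 3, best alternative gives 3.
Others report (3, 3): truth gives 0, best alternative gives 0.
(Remaining 3 profiles checked similarly; truth is weakly best in each.)
In every case the truthful report is at least as good as any alternative, so it is a dominant strategy.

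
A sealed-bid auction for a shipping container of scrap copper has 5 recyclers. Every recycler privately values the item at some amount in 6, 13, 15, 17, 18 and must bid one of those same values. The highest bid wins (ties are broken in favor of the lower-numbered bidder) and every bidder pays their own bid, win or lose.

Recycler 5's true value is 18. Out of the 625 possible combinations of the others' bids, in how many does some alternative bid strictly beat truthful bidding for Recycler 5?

450

Others bid (6, 6, 6, 6): truth gives 0; bid 13 gives 5 > 0. Violating.
Others bid (6, 6, 6, 13): truth gives 0; bid 15 gives 3 > 0. Violating.
Others bid (6, 6, 6, 15): truth gives 0; bid 17 gives 1 > 0. Violating.
Others bid (6, 6, 6, 18): truth gives -18; bid 6 gives -6 > -18. Violating.
Others bid (6, 6, 6, 17): truth gives 0; no alternative beats it.
Others bid (6, 6, 13, 17): truth gives 0; no alternative beats it.
(Checking all 625 profiles: 450 have a profitable deviation, 175 do not.)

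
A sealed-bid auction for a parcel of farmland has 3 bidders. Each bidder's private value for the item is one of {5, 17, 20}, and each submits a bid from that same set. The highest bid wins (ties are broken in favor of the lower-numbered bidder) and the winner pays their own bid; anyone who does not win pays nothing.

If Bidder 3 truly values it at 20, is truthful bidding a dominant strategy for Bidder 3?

No

Consider the case where Bidder 1 bids 5 and Bidder 2 bids 5.
Truthful bid 20: wins, pays 20, utility 20 - 20 = 0.
Bid 17 instead: wins, pays 17, utility 20 - 17 = 3.
Since 3 > 0, bidding 17 is strictly better here, so truthful bidding is not dominant.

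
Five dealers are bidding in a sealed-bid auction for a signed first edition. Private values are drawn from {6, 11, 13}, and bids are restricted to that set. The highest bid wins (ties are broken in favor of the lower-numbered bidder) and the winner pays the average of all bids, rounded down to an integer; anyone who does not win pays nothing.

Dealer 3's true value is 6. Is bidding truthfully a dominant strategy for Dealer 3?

Check each profile of the others' bids and compare truth against every alternative bid.
Others bid (6, 6, 11, 11): truth gives 0, best alternative gives -3.
Others bid (6, 6, 6, 11): truth gives 0, best alternative gives -2.
Others bid (6, 6, 11, 6): truth gives 0, best alternative gives -2.
Others bid (6, 6, 6, 6): truth gives 0, best alternative gives -1.
Others bid (6, 6, 6, 13): truth gives 0, best alternative gives 0.
Others bid (6, 6, 11, 13): truth gives 0, best alternative gives 0.
(Remaining 75 profiles checked similarly; truth is weakly best in each.)
In every case the truthful bid is at least as good as any alternative, so it is a dominant strategy.

Yes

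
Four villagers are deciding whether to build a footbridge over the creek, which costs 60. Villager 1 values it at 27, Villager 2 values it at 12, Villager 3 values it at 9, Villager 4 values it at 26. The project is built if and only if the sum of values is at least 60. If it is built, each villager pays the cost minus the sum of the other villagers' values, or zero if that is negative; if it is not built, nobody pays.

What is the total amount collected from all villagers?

Total value 74 ≥ cost 60, so it is built.
Villager 1: others sum to 47; max(0, 60 - 47) = 13.
Villager 2: others sum to 62; max(0, 60 - 62) = 0.
Villager 3: others sum to 65; max(0, 60 - 65) = 0.
Villager 4: others sum to 48; max(0, 60 - 48) = 12.
Total collected = 13 + 0 + 0 + 12 = 25.

25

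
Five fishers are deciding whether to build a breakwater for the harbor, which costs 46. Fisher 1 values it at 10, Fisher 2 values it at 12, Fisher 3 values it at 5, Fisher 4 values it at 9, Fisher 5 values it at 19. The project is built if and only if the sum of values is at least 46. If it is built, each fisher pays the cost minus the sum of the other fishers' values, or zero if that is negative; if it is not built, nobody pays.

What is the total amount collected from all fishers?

Total value 55 ≥ cost 46, so it is built.
Fisher 1: others sum to 45; max(0, 46 - 45) = 1.
Fisher 2: others sum to 43; max(0, 46 - 43) = 3.
Fisher 3: others sum to 50; max(0, 46 - 50) = 0.
Fisher 4: others sum to 46; max(0, 46 - 46) = 0.
Fisher 5: others sum to 36; max(0, 46 - 36) = 10.
Total collected = 1 + 3 + 0 + 0 + 10 = 14.

14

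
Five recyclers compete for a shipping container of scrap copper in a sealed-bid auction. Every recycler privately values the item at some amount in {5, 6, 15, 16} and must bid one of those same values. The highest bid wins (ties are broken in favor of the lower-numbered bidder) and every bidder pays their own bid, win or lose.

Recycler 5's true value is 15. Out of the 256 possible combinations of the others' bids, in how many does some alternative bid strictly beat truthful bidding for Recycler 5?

Others bid (5, 5, 5, 5): truth gives 0; bid 6 gives 9 > 0. Violating.
Others bid (5, 5, 5, 15): truth gives -15; bid 16 gives -1 > -15. Violating.
Others bid (5, 5, 5, 16): truth gives -15; bid 5 gives -5 > -15. Violating.
Others bid (5, 5, 6, 15): truth gives -15; bid 16 gives -1 > -15. Violating.
Others bid (5, 5, 5, 6): truth gives 0; no alternative beats it.
Others bid (5, 5, 6, 5): truth gives 0; no alternative beats it.
(Checking all 256 profiles: 241 have a profitable deviation, 15 do not.)

241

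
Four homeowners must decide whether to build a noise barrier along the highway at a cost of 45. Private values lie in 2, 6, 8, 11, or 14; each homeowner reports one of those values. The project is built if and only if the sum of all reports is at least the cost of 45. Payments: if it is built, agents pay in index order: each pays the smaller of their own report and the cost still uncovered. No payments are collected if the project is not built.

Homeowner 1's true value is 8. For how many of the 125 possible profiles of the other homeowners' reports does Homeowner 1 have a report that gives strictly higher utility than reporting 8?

Others report (11, 14, 14): truth gives 0; report 6 gives 2 > 0. Violating.
Others report (14, 11, 14): truth gives 0; report 6 gives 2 > 0. Violating.
Others report (14, 14, 11): truth gives 0; report 6 gives 2 > 0. Violating.
Others report (14, 14, 14): truth gives 0; report 6 gives 2 > 0. Violating.
Others report (2, 2, 2): truth gives 0; no alternative beats it.
Others report (2, 2, 6): truth gives 0; no alternative beats it.
(Checking all 125 profiles: 4 have a profitable deviation, 121 do not.)

4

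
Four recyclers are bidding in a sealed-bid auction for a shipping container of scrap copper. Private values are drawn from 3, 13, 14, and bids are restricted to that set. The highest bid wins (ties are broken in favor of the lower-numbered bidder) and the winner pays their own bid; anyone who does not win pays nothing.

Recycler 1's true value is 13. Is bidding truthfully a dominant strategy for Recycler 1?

No

Consider the case where Recycler 2 bids 3, Recycler 3 bids 3 and Recycler 4 bids 3.
Truthful bid 13: wins, pays 13, utility 13 - 13 = 0.
Bid 3 instead: wins, pays 3, utility 13 - 3 = 10.
Since 10 > 0, bidding 3 is strictly better here, so truthful bidding is not dominant.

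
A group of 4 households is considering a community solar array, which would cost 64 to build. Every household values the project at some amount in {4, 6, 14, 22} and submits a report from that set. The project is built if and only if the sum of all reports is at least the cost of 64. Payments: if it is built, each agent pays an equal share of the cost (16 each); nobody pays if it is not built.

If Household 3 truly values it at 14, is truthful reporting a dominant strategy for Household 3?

Consider the case where Household 1 reports 6, Household 2 reports 22 and Household 4 reports 22.
Truthful report 14: project built, pays 16, utility 14 - 16 = -2.
Report 4 instead: project not built, utility 0.
Since 0 > -2, reporting 4 is strictly better here, so truthful reporting is not dominant.

No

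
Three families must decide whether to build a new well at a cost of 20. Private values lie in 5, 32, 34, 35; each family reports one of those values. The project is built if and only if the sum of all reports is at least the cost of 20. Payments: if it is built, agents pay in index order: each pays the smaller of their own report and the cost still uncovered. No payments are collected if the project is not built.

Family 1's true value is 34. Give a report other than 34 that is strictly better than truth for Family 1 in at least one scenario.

Suppose Family 2 reports 5 and Family 3 reports 32.
Report 34: project built, pays 20, utility 34 - 20 = 14.
Report 5: project built, pays 5, utility 34 - 5 = 29.
So reporting 5 beats truth here (29 > 14).

5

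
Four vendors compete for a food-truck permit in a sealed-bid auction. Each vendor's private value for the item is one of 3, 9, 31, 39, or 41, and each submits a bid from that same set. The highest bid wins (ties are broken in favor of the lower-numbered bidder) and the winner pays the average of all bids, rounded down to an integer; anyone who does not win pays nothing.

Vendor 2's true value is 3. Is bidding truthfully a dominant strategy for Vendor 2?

Check each profile of the others' bids and compare truth against every alternative bid.
Others bid (3, 9, 9): truth gives 0, best alternative gives -4.
Others bid (3, 3, 9): truth gives 0, best alternative gives -3.
Others bid (3, 9, 3): truth gives 0, best alternative gives -3.
Others bid (3, 3, 3): truth gives 0, best alternative gives -1.
Others bid (3, 3, 31): truth gives 0, best alternative gives 0.
Others bid (3, 3, 39): truth gives 0, best alternative gives 0.
(Remaining 119 profiles checked similarly; truth is weakly best in each.)
In every case the truthful bid is at least as good as any alternative, so it is a dominant strategy.

Yes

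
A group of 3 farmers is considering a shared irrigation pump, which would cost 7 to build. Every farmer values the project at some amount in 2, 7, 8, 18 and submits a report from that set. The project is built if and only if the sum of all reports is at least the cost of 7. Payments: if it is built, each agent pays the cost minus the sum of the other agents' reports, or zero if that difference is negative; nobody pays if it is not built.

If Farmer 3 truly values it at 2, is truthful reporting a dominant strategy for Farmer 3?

Check each profile of the others' reports and compare truth against every alternative report.
Others report (2, 2): truth gives 0, best alternative gives -1.
Others report (2, 7): truth gives 2, best alternative gives 2.
Others report (2, 8): truth gives 2, best alternative gives 2.
Others report (2, 18): truth gives 2, best alternative gives 2.
Others report (7, 2): truth gives 2, best alternative gives 2.
Others report (7, 7): truth gives 2, best alternative gives 2.
(Remaining 10 profiles checked similarly; truth is weakly best in each.)
In every case the truthful report is at least as good as any alternative, so it is a dominant strategy.

Yes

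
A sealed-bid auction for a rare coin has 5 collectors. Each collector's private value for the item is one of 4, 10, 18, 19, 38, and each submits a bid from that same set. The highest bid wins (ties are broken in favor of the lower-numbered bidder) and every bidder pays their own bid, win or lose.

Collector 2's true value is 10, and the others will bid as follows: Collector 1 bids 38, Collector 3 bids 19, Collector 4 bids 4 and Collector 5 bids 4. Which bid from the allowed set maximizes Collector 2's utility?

Bid 4: loses but pays 4, utility -4.
Bid 10: loses but pays 10, utility -10.
Bid 18: loses but pays 18, utility -18.
Bid 19: loses but pays 19, utility -19.
Bid 38: loses but pays 38, utility -38.
The best choice is 4 with utility -4.

4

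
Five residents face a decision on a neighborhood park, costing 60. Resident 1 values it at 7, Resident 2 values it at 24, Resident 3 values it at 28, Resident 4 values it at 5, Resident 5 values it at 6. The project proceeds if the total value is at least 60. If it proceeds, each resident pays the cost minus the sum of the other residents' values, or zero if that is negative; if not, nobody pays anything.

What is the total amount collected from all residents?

Total value 70 ≥ cost 60, so it is built.
Resident 1: others sum to 63; max(0, 60 - 63) = 0.
Resident 2: others sum to 46; max(0, 60 - 46) = 14.
Resident 3: others sum to 42; max(0, 60 - 42) = 18.
Resident 4: others sum to 65; max(0, 60 - 65) = 0.
Resident 5: others sum to 64; max(0, 60 - 64) = 0.
Total collected = 0 + 14 + 18 + 0 + 0 = 32.

32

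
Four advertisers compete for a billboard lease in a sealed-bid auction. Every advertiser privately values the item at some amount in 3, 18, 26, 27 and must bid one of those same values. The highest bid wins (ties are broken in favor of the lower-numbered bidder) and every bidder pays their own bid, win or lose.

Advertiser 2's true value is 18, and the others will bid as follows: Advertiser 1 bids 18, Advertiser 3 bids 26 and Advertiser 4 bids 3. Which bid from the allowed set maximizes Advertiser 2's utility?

Bid 3: loses but pays 3, utility -3.
Bid 18: loses but pays 18, utility -18.
Bid 26: wins, pays 26, utility 18 - 26 = -8.
Bid 27: wins, pays 27, utility 18 - 27 = -9.
The best choice is 3 with utility -3.

3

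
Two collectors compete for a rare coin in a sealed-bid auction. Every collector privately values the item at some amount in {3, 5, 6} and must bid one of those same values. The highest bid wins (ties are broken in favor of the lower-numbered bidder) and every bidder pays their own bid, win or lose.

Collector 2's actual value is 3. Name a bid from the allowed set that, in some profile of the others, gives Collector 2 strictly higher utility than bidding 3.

5

Suppose Collector 1 bids 3.
Bid 3: loses but pays 3, utility -3.
Bid 5: wins, pays 5, utility 3 - 5 = -2.
So bidding 5 beats truth here (-2 > -3).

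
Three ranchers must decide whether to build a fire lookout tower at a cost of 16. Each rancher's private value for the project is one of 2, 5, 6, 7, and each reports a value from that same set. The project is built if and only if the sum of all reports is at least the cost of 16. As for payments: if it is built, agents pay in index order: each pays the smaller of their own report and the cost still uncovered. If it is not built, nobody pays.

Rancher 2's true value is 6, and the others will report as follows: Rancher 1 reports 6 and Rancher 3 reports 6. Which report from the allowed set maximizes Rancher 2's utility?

Report 2: project not built, utility 0.
Report 5: project built, pays 5, utility 6 - 5 = 1.
Report 6: project built, pays 6, utility 6 - 6 = 0.
Report 7: project built, pays 7, utility 6 - 7 = -1.
The best choice is 5 with utility 1.

5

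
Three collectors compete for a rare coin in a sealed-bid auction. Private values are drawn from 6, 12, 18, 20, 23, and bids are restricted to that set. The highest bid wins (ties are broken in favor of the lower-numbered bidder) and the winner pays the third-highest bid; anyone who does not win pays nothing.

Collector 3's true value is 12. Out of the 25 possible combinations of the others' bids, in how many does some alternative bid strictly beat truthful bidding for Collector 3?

Others bid (6, 12): truth gives 0; bid 18 gives 6 > 0. Violating.
Others bid (6, 18): truth gives 0; bid 20 gives 6 > 0. Violating.
Others bid (6, 20): truth gives 0; bid 23 gives 6 > 0. Violating.
Others bid (12, 6): truth gives 0; bid 18 gives 6 > 0. Violating.
Others bid (6, 6): truth gives 6; no alternative beats it.
Others bid (6, 23): truth gives 0; no alternative beats it.
(Checking all 25 profiles: 6 have a profitable deviation, 19 do not.)

6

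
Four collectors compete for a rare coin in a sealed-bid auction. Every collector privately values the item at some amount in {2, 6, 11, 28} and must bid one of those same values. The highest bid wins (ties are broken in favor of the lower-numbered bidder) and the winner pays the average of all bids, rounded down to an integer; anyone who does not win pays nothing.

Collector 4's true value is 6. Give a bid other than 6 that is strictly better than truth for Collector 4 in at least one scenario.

Suppose Collector 1 bids 2, Collector 2 bids 2 and Collector 3 bids 6.
Bid 6: loses, pays 0, utility 0.
Bid 11: wins, pays 5, utility 6 - 5 = 1.
So bidding 11 beats truth here (1 > 0).

11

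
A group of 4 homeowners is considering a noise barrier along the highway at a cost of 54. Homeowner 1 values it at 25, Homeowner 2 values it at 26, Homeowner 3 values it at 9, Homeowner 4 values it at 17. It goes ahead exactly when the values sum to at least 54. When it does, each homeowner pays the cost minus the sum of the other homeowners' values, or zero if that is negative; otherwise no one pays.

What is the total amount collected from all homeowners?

Total value 77 ≥ cost 54, so it is built.
Homeowner 1: others sum to 52; max(0, 54 - 52) = 2.
Homeowner 2: others sum to 51; max(0, 54 - 51) = 3.
Homeowner 3: others sum to 68; max(0, 54 - 68) = 0.
Homeowner 4: others sum to 60; max(0, 54 - 60) = 0.
Total collected = 2 + 3 + 0 + 0 = 5.

5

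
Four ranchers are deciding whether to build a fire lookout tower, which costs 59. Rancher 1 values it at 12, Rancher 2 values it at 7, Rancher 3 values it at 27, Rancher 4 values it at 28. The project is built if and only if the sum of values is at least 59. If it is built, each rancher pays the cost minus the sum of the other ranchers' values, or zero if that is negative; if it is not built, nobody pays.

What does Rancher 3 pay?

12

Total value 74 ≥ cost 59, so the project is built.
The other ranchers' values sum to 47.
Cost minus that sum is 59 - 47 = 12.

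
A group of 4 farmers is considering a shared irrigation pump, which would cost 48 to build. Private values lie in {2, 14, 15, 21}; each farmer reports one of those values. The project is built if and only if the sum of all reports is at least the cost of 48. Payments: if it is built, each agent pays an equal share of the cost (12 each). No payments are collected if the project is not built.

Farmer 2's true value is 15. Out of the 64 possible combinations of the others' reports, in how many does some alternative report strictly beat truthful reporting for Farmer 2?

Others report (2, 14, 14): truth gives 0; report 21 gives 3 > 0. Violating.
Others report (2, 14, 15): truth gives 0; report 21 gives 3 > 0. Violating.
Others report (2, 15, 14): truth gives 0; report 21 gives 3 > 0. Violating.
Others report (2, 15, 15): truth gives 0; report 21 gives 3 > 0. Violating.
Others report (2, 2, 2): truth gives 0; no alternative beats it.
Others report (2, 2, 14): truth gives 0; no alternative beats it.
(Checking all 64 profiles: 12 have a profitable deviation, 52 do not.)

12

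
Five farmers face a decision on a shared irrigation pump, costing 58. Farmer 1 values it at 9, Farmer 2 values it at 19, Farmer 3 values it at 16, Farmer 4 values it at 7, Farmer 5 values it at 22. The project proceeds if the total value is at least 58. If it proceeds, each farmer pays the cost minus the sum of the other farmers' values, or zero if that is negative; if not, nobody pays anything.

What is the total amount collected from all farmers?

12

Total value 73 ≥ cost 58, so it is built.
Farmer 1: others sum to 64; max(0, 58 - 64) = 0.
Farmer 2: others sum to 54; max(0, 58 - 54) = 4.
Farmer 3: others sum to 57; max(0, 58 - 57) = 1.
Farmer 4: others sum to 66; max(0, 58 - 66) = 0.
Farmer 5: others sum to 51; max(0, 58 - 51) = 7.
Total collected = 0 + 4 + 1 + 0 + 7 = 12.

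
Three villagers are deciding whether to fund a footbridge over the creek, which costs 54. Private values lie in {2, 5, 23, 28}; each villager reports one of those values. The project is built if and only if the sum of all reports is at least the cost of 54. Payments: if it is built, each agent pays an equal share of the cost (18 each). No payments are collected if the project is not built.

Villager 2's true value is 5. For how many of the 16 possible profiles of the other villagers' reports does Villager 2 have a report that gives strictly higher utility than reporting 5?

2

Others report (23, 28): truth gives -13; report 2 gives 0 > -13. Violating.
Others report (28, 23): truth gives -13; report 2 gives 0 > -13. Violating.
Others report (2, 2): truth gives 0; no alternative beats it.
Others report (2, 5): truth gives 0; no alternative beats it.
(Checking all 16 profiles: 2 have a profitable deviation, 14 do not.)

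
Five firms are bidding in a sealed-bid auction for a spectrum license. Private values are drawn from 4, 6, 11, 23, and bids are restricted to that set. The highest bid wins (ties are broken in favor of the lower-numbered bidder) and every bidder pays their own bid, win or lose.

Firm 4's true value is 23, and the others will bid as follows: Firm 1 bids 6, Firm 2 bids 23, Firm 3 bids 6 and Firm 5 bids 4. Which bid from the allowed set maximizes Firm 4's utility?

4

Bid 4: loses but pays 4, utility -4.
Bid 6: loses but pays 6, utility -6.
Bid 11: loses but pays 11, utility -11.
Bid 23: loses but pays 23, utility -23.
The best choice is 4 with utility -4.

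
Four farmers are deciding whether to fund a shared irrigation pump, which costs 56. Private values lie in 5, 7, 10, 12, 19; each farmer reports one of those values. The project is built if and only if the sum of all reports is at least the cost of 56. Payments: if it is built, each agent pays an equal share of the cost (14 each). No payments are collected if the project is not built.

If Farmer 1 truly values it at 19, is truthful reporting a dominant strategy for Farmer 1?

Check each profile of the others' reports and compare truth against every alternative report.
Others report (5, 19, 19): truth gives 5, best alternative gives 0.
Others report (7, 12, 19): truth gives 5, best alternative gives 0.
Others report (7, 19, 12): truth gives 5, best alternative gives 0.
Others report (10, 10, 19): truth gives 5, best alternative gives 0.
Others report (10, 12, 19): truth gives 5, best alternative gives 0.
Others report (10, 19, 10): truth gives 5, best alternative gives 0.
(Remaining 119 profiles checked similarly; truth is weakly best in each.)
In every case the truthful report is at least as good as any alternative, so it is a dominant strategy.

Yes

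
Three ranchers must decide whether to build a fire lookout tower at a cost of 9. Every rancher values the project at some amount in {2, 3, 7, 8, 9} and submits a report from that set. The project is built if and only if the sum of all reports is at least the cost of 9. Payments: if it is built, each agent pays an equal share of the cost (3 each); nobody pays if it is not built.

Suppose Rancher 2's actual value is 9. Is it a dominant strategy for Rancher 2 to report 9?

Check each profile of the others' reports and compare truth against every alternative report.
Others report (2, 2): truth gives 6, best alternative gives 6.
Others report (2, 3): truth gives 6, best alternative gives 6.
Others report (2, 7): truth gives 6, best alternative gives 6.
Others report (2, 8): truth gives 6, best alternative gives 6.
Others report (2, 9): truth gives 6, best alternative gives 6.
Others report (3, 2): truth gives 6, best alternative gives 6.
(Remaining 19 profiles checked similarly; truth is weakly best in each.)
In every case the truthful report is at least as good as any alternative, so it is a dominant strategy.

Yes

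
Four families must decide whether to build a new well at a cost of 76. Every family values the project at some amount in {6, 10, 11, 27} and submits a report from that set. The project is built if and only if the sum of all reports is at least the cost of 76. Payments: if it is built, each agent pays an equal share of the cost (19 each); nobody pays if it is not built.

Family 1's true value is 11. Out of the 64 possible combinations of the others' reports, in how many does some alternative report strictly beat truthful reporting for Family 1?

3

Others report (11, 27, 27): truth gives -8; report 6 gives 0 > -8. Violating.
Others report (27, 11, 27): truth gives -8; report 6 gives 0 > -8. Violating.
Others report (27, 27, 11): truth gives -8; report 6 gives 0 > -8. Violating.
Others report (6, 6, 6): truth gives 0; no alternative beats it.
Others report (6, 6, 10): truth gives 0; no alternative beats it.
(Checking all 64 profiles: 3 have a profitable deviation, 61 do not.)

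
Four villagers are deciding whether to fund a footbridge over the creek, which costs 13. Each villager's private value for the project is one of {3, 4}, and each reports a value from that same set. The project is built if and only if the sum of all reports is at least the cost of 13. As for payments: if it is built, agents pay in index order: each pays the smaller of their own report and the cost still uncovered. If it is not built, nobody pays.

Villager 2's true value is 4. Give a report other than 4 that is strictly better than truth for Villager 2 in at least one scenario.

3

Suppose Villager 1 reports 3, Villager 3 reports 3 and Villager 4 reports 4.
Report 4: project built, pays 4, utility 4 - 4 = 0.
Report 3: project built, pays 3, utility 4 - 3 = 1.
So reporting 3 beats truth here (1 > 0).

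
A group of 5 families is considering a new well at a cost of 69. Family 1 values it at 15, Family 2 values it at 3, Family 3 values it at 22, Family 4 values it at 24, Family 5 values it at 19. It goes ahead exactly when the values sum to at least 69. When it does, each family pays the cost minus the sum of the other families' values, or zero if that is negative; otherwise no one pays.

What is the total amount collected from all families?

Total value 83 ≥ cost 69, so it is built.
Family 1: others sum to 68; max(0, 69 - 68) = 1.
Family 2: others sum to 80; max(0, 69 - 80) = 0.
Family 3: others sum to 61; max(0, 69 - 61) = 8.
Family 4: others sum to 59; max(0, 69 - 59) = 10.
Family 5: others sum to 64; max(0, 69 - 64) = 5.
Total collected = 1 + 0 + 8 + 10 + 5 = 24.

24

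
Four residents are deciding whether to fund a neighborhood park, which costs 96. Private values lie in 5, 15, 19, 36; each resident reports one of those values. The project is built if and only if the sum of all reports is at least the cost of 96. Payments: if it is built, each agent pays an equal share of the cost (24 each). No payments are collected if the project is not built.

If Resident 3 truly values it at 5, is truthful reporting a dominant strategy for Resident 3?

Yes

Check each profile of the others' reports and compare truth against every alternative report.
Others report (15, 36, 36): truth gives 0, best alternative gives -19.
Others report (36, 15, 36): truth gives 0, best alternative gives -19.
Others report (36, 36, 15): truth gives 0, best alternative gives -19.
Others report (19, 36, 36): truth gives -19, best alternative gives -19.
Others report (36, 19, 36): truth gives -19, best alternative gives -19.
Others report (36, 36, 19): truth gives -19, best alternative gives -19.
(Remaining 58 profiles checked similarly; truth is weakly best in each.)
In every case the truthful report is at least as good as any alternative, so it is a dominant strategy.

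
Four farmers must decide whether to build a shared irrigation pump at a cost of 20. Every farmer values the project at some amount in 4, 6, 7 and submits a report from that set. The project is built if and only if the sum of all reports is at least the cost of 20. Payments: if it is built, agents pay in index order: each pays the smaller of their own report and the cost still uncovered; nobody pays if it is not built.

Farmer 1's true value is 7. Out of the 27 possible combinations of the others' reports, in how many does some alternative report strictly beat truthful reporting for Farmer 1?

Others report (4, 4, 6): truth gives 0; report 6 gives 1 > 0. Violating.
Others report (4, 4, 7): truth gives 0; report 6 gives 1 > 0. Violating.
Others report (4, 6, 4): truth gives 0; report 6 gives 1 > 0. Violating.
Others report (4, 6, 6): truth gives 0; report 4 gives 3 > 0. Violating.
Others report (4, 4, 4): truth gives 0; no alternative beats it.
(Checking all 27 profiles: 26 have a profitable deviation, 1 does not.)

26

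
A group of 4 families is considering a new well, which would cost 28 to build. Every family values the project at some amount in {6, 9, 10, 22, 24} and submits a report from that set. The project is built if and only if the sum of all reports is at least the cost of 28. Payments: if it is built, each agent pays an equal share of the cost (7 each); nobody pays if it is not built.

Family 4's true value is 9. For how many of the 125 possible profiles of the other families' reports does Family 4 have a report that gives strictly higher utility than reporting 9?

1

Others report (6, 6, 6): truth gives 0; report 10 gives 2 > 0. Violating.
Others report (6, 6, 9): truth gives 2; no alternative beats it.
Others report (6, 6, 10): truth gives 2; no alternative beats it.
(Checking all 125 profiles: 1 has a profitable deviation, 124 do not.)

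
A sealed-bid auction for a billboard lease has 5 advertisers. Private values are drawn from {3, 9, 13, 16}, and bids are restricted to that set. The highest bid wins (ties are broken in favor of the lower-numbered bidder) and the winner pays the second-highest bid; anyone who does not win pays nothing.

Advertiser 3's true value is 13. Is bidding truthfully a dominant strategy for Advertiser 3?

Check each profile of the others' bids and compare truth against every alternative bid.
Others bid (3, 3, 3, 3): truth gives 10, best alternative gives 10.
Others bid (3, 3, 3, 9): truth gives 4, best alternative gives 4.
Others bid (3, 3, 9, 3): truth gives 4, best alternative gives 4.
Others bid (3, 3, 9, 9): truth gives 4, best alternative gives 4.
Others bid (3, 9, 3, 3): truth gives 4, best alternative gives 4.
Others bid (3, 9, 3, 9): truth gives 4, best alternative gives 4.
(Remaining 250 profiles checked similarly; truth is weakly best in each.)
In every case the truthful bid is at least as good as any alternative, so it is a dominant strategy.

Yes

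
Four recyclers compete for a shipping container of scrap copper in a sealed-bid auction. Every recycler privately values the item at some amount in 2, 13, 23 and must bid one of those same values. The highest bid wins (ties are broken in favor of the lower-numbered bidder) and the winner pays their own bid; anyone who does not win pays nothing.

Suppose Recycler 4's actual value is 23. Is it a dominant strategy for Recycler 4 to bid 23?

Consider the case where Recycler 1 bids 2, Recycler 2 bids 2 and Recycler 3 bids 2.
Truthful bid 23: wins, pays 23, utility 23 - 23 = 0.
Bid 13 instead: wins, pays 13, utility 23 - 13 = 10.
Since 10 > 0, bidding 13 is strictly better here, so truthful bidding is not dominant.

No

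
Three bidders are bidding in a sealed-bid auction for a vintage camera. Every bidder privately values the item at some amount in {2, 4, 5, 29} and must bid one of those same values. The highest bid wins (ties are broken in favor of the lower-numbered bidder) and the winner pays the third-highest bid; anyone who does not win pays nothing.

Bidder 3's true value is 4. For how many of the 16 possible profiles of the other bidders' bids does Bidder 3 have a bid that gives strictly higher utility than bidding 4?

4

Others bid (2, 4): truth gives 0; bid 5 gives 2 > 0. Violating.
Others bid (2, 5): truth gives 0; bid 29 gives 2 > 0. Violating.
Others bid (4, 2): truth gives 0; bid 5 gives 2 > 0. Violating.
Others bid (5, 2): truth gives 0; bid 29 gives 2 > 0. Violating.
Others bid (2, 2): truth gives 2; no alternative beats it.
Others bid (2, 29): truth gives 0; no alternative beats it.
(Checking all 16 profiles: 4 have a profitable deviation, 12 do not.)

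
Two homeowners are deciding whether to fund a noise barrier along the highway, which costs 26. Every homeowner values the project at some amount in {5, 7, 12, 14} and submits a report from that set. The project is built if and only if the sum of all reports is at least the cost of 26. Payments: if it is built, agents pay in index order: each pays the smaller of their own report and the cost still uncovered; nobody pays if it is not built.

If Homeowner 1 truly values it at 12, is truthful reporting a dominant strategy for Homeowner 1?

Check each profile of the others' reports and compare truth against every alternative report.
Others report (5): truth gives 0, best alternative gives 0.
Others report (7): truth gives 0, best alternative gives 0.
Others report (12): truth gives 0, best alternative gives 0.
Others report (14): truth gives 0, best alternative gives 0.
In every case the truthful report is at least as good as any alternative, so it is a dominant strategy.

Yes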